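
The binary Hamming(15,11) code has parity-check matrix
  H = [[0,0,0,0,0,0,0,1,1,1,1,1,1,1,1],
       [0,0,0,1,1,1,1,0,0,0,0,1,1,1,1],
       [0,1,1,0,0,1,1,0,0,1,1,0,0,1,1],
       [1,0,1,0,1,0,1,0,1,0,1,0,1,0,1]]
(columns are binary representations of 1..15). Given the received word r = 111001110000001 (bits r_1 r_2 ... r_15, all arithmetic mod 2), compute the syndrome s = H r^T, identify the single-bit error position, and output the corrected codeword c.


s = (0, 1, 1, 0)^T, error position = 6, corrected codeword c = 111000110000001

Compute s = H r^T mod 2 one row at a time:
  s_1 = 1 + 0 + 0 + 0 + 0 + 0 + 0 + 1 = 2 ≡ 0 (mod 2).
  s_2 = 0 + 0 + 1 + 1 + 0 + 0 + 0 + 1 = 3 ≡ 1 (mod 2).
  s_3 = 1 + 1 + 1 + 1 + 0 + 0 + 0 + 1 = 5 ≡ 1 (mod 2).
  s_4 = 1 + 1 + 0 + 1 + 0 + 0 + 0 + 1 = 4 ≡ 0 (mod 2).
s = (0, 1, 1, 0)^T — this equals column 6 of H (binary 0110), so error is at position 6.
Correct: flip bit 6 of r = 111001110000001 to get c = 111000110000001.


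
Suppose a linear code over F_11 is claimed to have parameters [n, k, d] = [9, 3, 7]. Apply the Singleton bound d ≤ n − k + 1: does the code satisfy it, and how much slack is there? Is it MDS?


Singleton RHS = n − k + 1 = 7, slack = 0, bound satisfied, MDS.

Singleton bound: d ≤ n − k + 1.
Here n = 9, k = 3, so n − k + 1 = 7.
Given d = 7, check d ≤ 7: YES.
Slack = (n − k + 1) − d = 0.
The code is MDS (slack = 0).
Description: the claimed parameters are [9, 3, 7]_11; such a code would be MDS (meets Singleton bound).


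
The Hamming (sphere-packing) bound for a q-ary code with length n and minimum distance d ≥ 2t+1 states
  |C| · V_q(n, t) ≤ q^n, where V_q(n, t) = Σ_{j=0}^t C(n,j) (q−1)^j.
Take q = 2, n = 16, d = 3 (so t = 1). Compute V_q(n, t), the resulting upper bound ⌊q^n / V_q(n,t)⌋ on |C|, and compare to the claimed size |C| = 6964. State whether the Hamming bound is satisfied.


V_q(n, t) = 17, q^n = 65536, Hamming bound = 3855, |C| = 6964 > bound (violated).

Step 1: Compute V_q(n, t) = Σ_{j=0}^1 C(n, j) (q−1)^j.
  j = 0: C(16,0)·(1)^0 = 1·1 = 1.
  j = 1: C(16,1)·(1)^1 = 16·1 = 16.
  V_q(n, t) = 1 + 16 = 17.
Step 2: q^n = 2^16 = 65536.
Step 3: Hamming bound ⌊q^n / V_q(n,t)⌋ = ⌊65536/17⌋ = 3855.
Step 4: Compare |C| = 6964 to 3855: violated.
The claimed |C| lies above the Hamming bound, so no 2-ary code of length 16 with d ≥ 3 can have 6964 codewords.


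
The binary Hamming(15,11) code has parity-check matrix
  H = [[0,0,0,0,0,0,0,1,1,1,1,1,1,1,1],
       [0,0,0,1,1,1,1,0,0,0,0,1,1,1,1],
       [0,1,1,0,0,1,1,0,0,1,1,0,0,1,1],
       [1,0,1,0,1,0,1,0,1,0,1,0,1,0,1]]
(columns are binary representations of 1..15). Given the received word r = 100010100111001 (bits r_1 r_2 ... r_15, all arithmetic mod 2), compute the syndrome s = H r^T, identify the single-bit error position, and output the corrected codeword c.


s = (0, 0, 0, 1)^T, error position = 1, corrected codeword c = 000010100111001

Compute s = H r^T mod 2 one row at a time:
  s_1 = 0 + 0 + 1 + 1 + 1 + 0 + 0 + 1 = 4 ≡ 0 (mod 2).
  s_2 = 0 + 1 + 0 + 1 + 1 + 0 + 0 + 1 = 4 ≡ 0 (mod 2).
  s_3 = 0 + 0 + 0 + 1 + 1 + 1 + 0 + 1 = 4 ≡ 0 (mod 2).
  s_4 = 1 + 0 + 1 + 1 + 0 + 1 + 0 + 1 = 5 ≡ 1 (mod 2).
s = (0, 0, 0, 1)^T — this equals column 1 of H (binary 0001), so error is at position 1.
Correct: flip bit 1 of r = 100010100111001 to get c = 000010100111001.


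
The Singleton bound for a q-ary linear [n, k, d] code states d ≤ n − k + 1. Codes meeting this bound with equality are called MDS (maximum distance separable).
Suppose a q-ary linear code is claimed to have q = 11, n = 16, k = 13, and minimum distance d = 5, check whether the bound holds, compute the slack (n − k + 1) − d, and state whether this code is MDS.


Singleton RHS = n − k + 1 = 4, slack = -1, bound violated (no such code; not MDS).

Singleton bound: d ≤ n − k + 1.
Here n = 16, k = 13, so n − k + 1 = 4.
Given d = 5, check d ≤ 4: NO.
Slack = (n − k + 1) − d = -1.
The slack is negative: d = 5 exceeds n − k + 1 = 4 by 1, so the Singleton bound is violated and no linear [16, 13, 5]_11 code can exist. In particular it is not MDS (MDS requires d = n − k + 1 exactly).
Description: the claimed parameters are [16, 13, 5]_11; such a code would be impossible (violates the Singleton bound).


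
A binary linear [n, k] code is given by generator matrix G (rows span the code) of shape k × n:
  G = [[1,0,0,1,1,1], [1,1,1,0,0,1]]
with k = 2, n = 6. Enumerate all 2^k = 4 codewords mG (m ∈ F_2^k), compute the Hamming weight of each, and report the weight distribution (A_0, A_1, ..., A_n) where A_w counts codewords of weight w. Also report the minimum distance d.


Weight distribution: A_0 = 1, A_4 = 3. Minimum distance d = 4.

Enumerate all 2^2 = 4 messages m ∈ F_2^2.
For each, compute codeword c = mG in F_2^6, then tally its weight.
  m = 00 → c = 000000, weight = 0.
  m = 10 → c = 100111, weight = 4.
  m = 01 → c = 111001, weight = 4.
  m = 11 → c = 011110, weight = 4.
Tally weights:
  weight 0: 1 codewords.
  weight 4: 3 codewords.
Minimum distance d = smallest w > 0 with A_w > 0 = 4.
Sanity: Σ A_w = 4 = 2^2 = 4 ✓.


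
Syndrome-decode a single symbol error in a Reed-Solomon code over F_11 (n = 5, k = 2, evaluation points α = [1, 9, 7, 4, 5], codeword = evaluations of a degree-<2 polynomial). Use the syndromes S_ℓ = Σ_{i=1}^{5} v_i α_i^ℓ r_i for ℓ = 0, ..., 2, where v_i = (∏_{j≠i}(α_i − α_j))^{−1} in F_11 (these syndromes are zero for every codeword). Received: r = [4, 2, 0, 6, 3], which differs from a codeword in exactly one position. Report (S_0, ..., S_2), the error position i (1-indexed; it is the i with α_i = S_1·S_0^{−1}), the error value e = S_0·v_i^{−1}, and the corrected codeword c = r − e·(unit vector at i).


S = (5, 2, 3), error at position 3, error magnitude e = 3, c = [4, 2, 8, 6, 3].

Step 1: column multipliers v_i = (∏_{j≠i}(α_i − α_j))^{−1} mod 11.
  i = 1 (α = 1): (1−9)(1−7)(1−4)(1−5) = (−8)·(−6)·(−3)·(−4) = 576 ≡ 4, so v_1 = 4^{−1} = 3 (mod 11).
  i = 2 (α = 9): (9−1)(9−7)(9−4)(9−5) = 8·2·5·4 = 320 ≡ 1, so v_2 = 1^{−1} = 1 (mod 11).
  i = 3 (α = 7): (7−1)(7−9)(7−4)(7−5) = 6·(−2)·3·2 = −72 ≡ 5, so v_3 = 5^{−1} = 9 (mod 11).
  i = 4 (α = 4): (4−1)(4−9)(4−7)(4−5) = 3·(−5)·(−3)·(−1) = −45 ≡ 10, so v_4 = 10^{−1} = 10 (mod 11).
  i = 5 (α = 5): (5−1)(5−9)(5−7)(5−4) = 4·(−4)·(−2)·1 = 32 ≡ 10, so v_5 = 10^{−1} = 10 (mod 11).
  v = [3, 1, 9, 10, 10].
Step 2: syndromes of r = [4, 2, 0, 6, 3] (all sums mod 11).
  S_0 = Σ v_i r_i = 3·4 + 1·2 + 9·0 + 10·6 + 10·3 = 104 ≡ 5.
  S_1 = Σ v_i α_i r_i = 3·1·4 + 1·9·2 + 9·7·0 + 10·4·6 + 10·5·3 = 420 ≡ 2.
  α_i^2 mod 11 = [1, 4, 5, 5, 3].
  S_2 = Σ v_i α_i^2 r_i = 3·1·4 + 1·4·2 + 9·5·0 + 10·5·6 + 10·3·3 = 410 ≡ 3.
  S = (5, 2, 3) ≠ 0, so r is not a codeword (an error is present).
Step 3: locate the error. For a single error e at position i, S_ℓ = v_i·e·α_i^ℓ, so α_err = S_1/S_0.
  S_0^{−1} = 5^{−1} = 9 (mod 11), so α_err = 2·9 = 18 ≡ 7 = α_3. Error position i = 3.
  Consistency check: S_2/S_1 = 3·6 = 18 ≡ 7 = α_err ✓ (single-error assumption holds).
Step 4: error magnitude e = S_0/v_3 = S_0·∏_{j≠3}(α_3 − α_j) = 5·5 = 25 ≡ 3 (mod 11).
Step 5: correct position 3: c_3 = r_3 − e = 0 − 3 ≡ 8 (mod 11). Hence c = [4, 2, 8, 6, 3].
  Check: interpolating c through the α_i gives m(x) = 7 + 8·x (degree < 2) with m(α_i) = c_i for every i, so c is indeed a codeword.


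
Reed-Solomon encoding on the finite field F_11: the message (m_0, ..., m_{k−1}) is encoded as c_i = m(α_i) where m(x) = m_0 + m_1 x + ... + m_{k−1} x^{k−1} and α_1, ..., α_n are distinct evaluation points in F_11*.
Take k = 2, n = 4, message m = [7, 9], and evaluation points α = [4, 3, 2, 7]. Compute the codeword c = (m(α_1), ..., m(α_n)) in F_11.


c = [10, 1, 3, 4]

Message polynomial: m(x) = 7 + 9·x (mod 11).
For each evaluation point α_i, compute m(α_i) mod 11:
  α_1 = 4: Horner steps 9 → 10, so m(4) = 10.
  α_2 = 3: Horner steps 9 → 1, so m(3) = 1.
  α_3 = 2: Horner steps 9 → 3, so m(2) = 3.
  α_4 = 7: Horner steps 9 → 4, so m(7) = 4.
Codeword c = [10, 1, 3, 4] ∈ F_11^4.


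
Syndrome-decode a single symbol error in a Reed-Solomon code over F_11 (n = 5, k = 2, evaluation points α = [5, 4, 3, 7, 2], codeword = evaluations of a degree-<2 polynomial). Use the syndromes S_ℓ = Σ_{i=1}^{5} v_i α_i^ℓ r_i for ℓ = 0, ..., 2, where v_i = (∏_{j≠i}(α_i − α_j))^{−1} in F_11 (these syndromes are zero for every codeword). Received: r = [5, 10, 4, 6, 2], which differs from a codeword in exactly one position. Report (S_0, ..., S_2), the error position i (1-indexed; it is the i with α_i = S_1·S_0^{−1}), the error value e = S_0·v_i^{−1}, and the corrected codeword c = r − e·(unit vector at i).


S = (6, 1, 2), error at position 5, error magnitude e = 4, c = [5, 10, 4, 6, 9].

Step 1: column multipliers v_i = (∏_{j≠i}(α_i − α_j))^{−1} mod 11.
  i = 1 (α = 5): (5−4)(5−3)(5−7)(5−2) = 1·2·(−2)·3 = −12 ≡ 10, so v_1 = 10^{−1} = 10 (mod 11).
  i = 2 (α = 4): (4−5)(4−3)(4−7)(4−2) = (−1)·1·(−3)·2 = 6 ≡ 6, so v_2 = 6^{−1} = 2 (mod 11).
  i = 3 (α = 3): (3−5)(3−4)(3−7)(3−2) = (−2)·(−1)·(−4)·1 = −8 ≡ 3, so v_3 = 3^{−1} = 4 (mod 11).
  i = 4 (α = 7): (7−5)(7−4)(7−3)(7−2) = 2·3·4·5 = 120 ≡ 10, so v_4 = 10^{−1} = 10 (mod 11).
  i = 5 (α = 2): (2−5)(2−4)(2−3)(2−7) = (−3)·(−2)·(−1)·(−5) = 30 ≡ 8, so v_5 = 8^{−1} = 7 (mod 11).
  v = [10, 2, 4, 10, 7].
Step 2: syndromes of r = [5, 10, 4, 6, 2] (all sums mod 11).
  S_0 = Σ v_i r_i = 10·5 + 2·10 + 4·4 + 10·6 + 7·2 = 160 ≡ 6.
  S_1 = Σ v_i α_i r_i = 10·5·5 + 2·4·10 + 4·3·4 + 10·7·6 + 7·2·2 = 826 ≡ 1.
  α_i^2 mod 11 = [3, 5, 9, 5, 4].
  S_2 = Σ v_i α_i^2 r_i = 10·3·5 + 2·5·10 + 4·9·4 + 10·5·6 + 7·4·2 = 750 ≡ 2.
  S = (6, 1, 2) ≠ 0, so r is not a codeword (an error is present).
Step 3: locate the error. For a single error e at position i, S_ℓ = v_i·e·α_i^ℓ, so α_err = S_1/S_0.
  S_0^{−1} = 6^{−1} = 2 (mod 11), so α_err = 1·2 = 2 ≡ 2 = α_5. Error position i = 5.
  Consistency check: S_2/S_1 = 2·1 = 2 ≡ 2 = α_err ✓ (single-error assumption holds).
Step 4: error magnitude e = S_0/v_5 = S_0·∏_{j≠5}(α_5 − α_j) = 6·8 = 48 ≡ 4 (mod 11).
Step 5: correct position 5: c_5 = r_5 − e = 2 − 4 ≡ 9 (mod 11). Hence c = [5, 10, 4, 6, 9].
  Check: interpolating c through the α_i gives m(x) = 8 + 6·x (degree < 2) with m(α_i) = c_i for every i, so c is indeed a codeword.


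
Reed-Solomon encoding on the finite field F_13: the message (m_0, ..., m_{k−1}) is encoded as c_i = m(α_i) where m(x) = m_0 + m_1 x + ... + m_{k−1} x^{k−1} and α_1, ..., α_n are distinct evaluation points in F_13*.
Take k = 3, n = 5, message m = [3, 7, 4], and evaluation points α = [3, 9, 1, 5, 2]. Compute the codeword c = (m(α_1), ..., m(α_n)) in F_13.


c = [8, 0, 1, 8, 7]

Message polynomial: m(x) = 3 + 7·x + 4·x^2 (mod 13).
For each evaluation point α_i, compute m(α_i) mod 13:
  α_1 = 3: Horner steps 4 → 6 → 8, so m(3) = 8.
  α_2 = 9: Horner steps 4 → 4 → 0, so m(9) = 0.
  α_3 = 1: Horner steps 4 → 11 → 1, so m(1) = 1.
  α_4 = 5: Horner steps 4 → 1 → 8, so m(5) = 8.
  α_5 = 2: Horner steps 4 → 2 → 7, so m(2) = 7.
Codeword c = [8, 0, 1, 8, 7] ∈ F_13^5.


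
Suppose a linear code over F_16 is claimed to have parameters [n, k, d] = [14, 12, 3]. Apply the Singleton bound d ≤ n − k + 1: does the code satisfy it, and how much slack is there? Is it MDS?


Singleton RHS = n − k + 1 = 3, slack = 0, bound satisfied, MDS.

Singleton bound: d ≤ n − k + 1.
Here n = 14, k = 12, so n − k + 1 = 3.
Given d = 3, check d ≤ 3: YES.
Slack = (n − k + 1) − d = 0.
The code is MDS (slack = 0).
Description: the claimed parameters are [14, 12, 3]_16; such a code would be MDS (meets Singleton bound).


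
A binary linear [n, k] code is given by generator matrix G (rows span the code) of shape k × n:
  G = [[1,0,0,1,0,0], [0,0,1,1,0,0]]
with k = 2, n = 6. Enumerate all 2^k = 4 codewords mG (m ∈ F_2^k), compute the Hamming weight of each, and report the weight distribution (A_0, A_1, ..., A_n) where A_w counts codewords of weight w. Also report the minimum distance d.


Weight distribution: A_0 = 1, A_2 = 3. Minimum distance d = 2.

Enumerate all 2^2 = 4 messages m ∈ F_2^2.
For each, compute codeword c = mG in F_2^6, then tally its weight.
  m = 00 → c = 000000, weight = 0.
  m = 10 → c = 100100, weight = 2.
  m = 01 → c = 001100, weight = 2.
  m = 11 → c = 101000, weight = 2.
Tally weights:
  weight 0: 1 codewords.
  weight 2: 3 codewords.
Minimum distance d = smallest w > 0 with A_w > 0 = 2.
Sanity: Σ A_w = 4 = 2^2 = 4 ✓.


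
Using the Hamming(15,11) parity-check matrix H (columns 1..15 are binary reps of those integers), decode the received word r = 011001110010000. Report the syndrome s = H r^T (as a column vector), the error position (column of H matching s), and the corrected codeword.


s = (0, 0, 1, 1)^T, error position = 3, corrected codeword c = 010001110010000

Compute s = H r^T mod 2 one row at a time:
  s_1 = 1 + 0 + 0 + 1 + 0 + 0 + 0 + 0 = 2 ≡ 0 (mod 2).
  s_2 = 0 + 0 + 1 + 1 + 0 + 0 + 0 + 0 = 2 ≡ 0 (mod 2).
  s_3 = 1 + 1 + 1 + 1 + 0 + 1 + 0 + 0 = 5 ≡ 1 (mod 2).
  s_4 = 0 + 1 + 0 + 1 + 0 + 1 + 0 + 0 = 3 ≡ 1 (mod 2).
s = (0, 0, 1, 1)^T — this equals column 3 of H (binary 0011), so error is at position 3.
Correct: flip bit 3 of r = 011001110010000 to get c = 010001110010000.


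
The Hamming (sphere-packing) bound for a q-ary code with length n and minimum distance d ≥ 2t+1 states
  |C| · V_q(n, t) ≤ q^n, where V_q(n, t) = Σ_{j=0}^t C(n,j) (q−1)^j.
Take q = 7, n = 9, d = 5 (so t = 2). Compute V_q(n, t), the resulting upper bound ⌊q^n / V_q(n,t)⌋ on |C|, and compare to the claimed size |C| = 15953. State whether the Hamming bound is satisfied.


V_q(n, t) = 1351, q^n = 40353607, Hamming bound = 29869, |C| = 15953 ≤ bound (satisfied).

Step 1: Compute V_q(n, t) = Σ_{j=0}^2 C(n, j) (q−1)^j.
  j = 0: C(9,0)·(6)^0 = 1·1 = 1.
  j = 1: C(9,1)·(6)^1 = 9·6 = 54.
  j = 2: C(9,2)·(6)^2 = 36·36 = 1296.
  V_q(n, t) = 1 + 54 + 1296 = 1351.
Step 2: q^n = 7^9 = 40353607.
Step 3: Hamming bound ⌊q^n / V_q(n,t)⌋ = ⌊40353607/1351⌋ = 29869.
Step 4: Compare |C| = 15953 to 29869: satisfied.
The claimed |C| lies below the Hamming bound.


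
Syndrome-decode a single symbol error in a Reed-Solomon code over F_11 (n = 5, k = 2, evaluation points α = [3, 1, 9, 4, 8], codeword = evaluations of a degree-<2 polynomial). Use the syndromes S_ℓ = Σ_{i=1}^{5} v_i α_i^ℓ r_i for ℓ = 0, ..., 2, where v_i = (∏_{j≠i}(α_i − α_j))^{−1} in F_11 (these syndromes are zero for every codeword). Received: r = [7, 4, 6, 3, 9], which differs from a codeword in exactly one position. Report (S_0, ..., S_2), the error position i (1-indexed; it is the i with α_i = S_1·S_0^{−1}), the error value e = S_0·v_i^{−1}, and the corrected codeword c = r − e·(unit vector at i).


S = (5, 1, 9), error at position 3, error magnitude e = 1, c = [7, 4, 5, 3, 9].

Step 1: column multipliers v_i = (∏_{j≠i}(α_i − α_j))^{−1} mod 11.
  i = 1 (α = 3): (3−1)(3−9)(3−4)(3−8) = 2·(−6)·(−1)·(−5) = −60 ≡ 6, so v_1 = 6^{−1} = 2 (mod 11).
  i = 2 (α = 1): (1−3)(1−9)(1−4)(1−8) = (−2)·(−8)·(−3)·(−7) = 336 ≡ 6, so v_2 = 6^{−1} = 2 (mod 11).
  i = 3 (α = 9): (9−3)(9−1)(9−4)(9−8) = 6·8·5·1 = 240 ≡ 9, so v_3 = 9^{−1} = 5 (mod 11).
  i = 4 (α = 4): (4−3)(4−1)(4−9)(4−8) = 1·3·(−5)·(−4) = 60 ≡ 5, so v_4 = 5^{−1} = 9 (mod 11).
  i = 5 (α = 8): (8−3)(8−1)(8−9)(8−4) = 5·7·(−1)·4 = −140 ≡ 3, so v_5 = 3^{−1} = 4 (mod 11).
  v = [2, 2, 5, 9, 4].
Step 2: syndromes of r = [7, 4, 6, 3, 9] (all sums mod 11).
  S_0 = Σ v_i r_i = 2·7 + 2·4 + 5·6 + 9·3 + 4·9 = 115 ≡ 5.
  S_1 = Σ v_i α_i r_i = 2·3·7 + 2·1·4 + 5·9·6 + 9·4·3 + 4·8·9 = 716 ≡ 1.
  α_i^2 mod 11 = [9, 1, 4, 5, 9].
  S_2 = Σ v_i α_i^2 r_i = 2·9·7 + 2·1·4 + 5·4·6 + 9·5·3 + 4·9·9 = 713 ≡ 9.
  S = (5, 1, 9) ≠ 0, so r is not a codeword (an error is present).
Step 3: locate the error. For a single error e at position i, S_ℓ = v_i·e·α_i^ℓ, so α_err = S_1/S_0.
  S_0^{−1} = 5^{−1} = 9 (mod 11), so α_err = 1·9 = 9 ≡ 9 = α_3. Error position i = 3.
  Consistency check: S_2/S_1 = 9·1 = 9 ≡ 9 = α_err ✓ (single-error assumption holds).
Step 4: error magnitude e = S_0/v_3 = S_0·∏_{j≠3}(α_3 − α_j) = 5·9 = 45 ≡ 1 (mod 11).
Step 5: correct position 3: c_3 = r_3 − e = 6 − 1 ≡ 5 (mod 11). Hence c = [7, 4, 5, 3, 9].
  Check: interpolating c through the α_i gives m(x) = 8 + 7·x (degree < 2) with m(α_i) = c_i for every i, so c is indeed a codeword.


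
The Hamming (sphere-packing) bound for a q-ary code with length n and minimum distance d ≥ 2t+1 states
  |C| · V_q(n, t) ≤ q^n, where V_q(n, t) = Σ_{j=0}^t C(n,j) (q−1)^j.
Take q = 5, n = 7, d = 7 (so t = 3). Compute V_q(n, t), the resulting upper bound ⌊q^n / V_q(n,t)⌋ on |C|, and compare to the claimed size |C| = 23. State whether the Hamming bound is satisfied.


V_q(n, t) = 2605, q^n = 78125, Hamming bound = 29, |C| = 23 ≤ bound (satisfied).

Step 1: Compute V_q(n, t) = Σ_{j=0}^3 C(n, j) (q−1)^j.
  j = 0: C(7,0)·(4)^0 = 1·1 = 1.
  j = 1: C(7,1)·(4)^1 = 7·4 = 28.
  j = 2: C(7,2)·(4)^2 = 21·16 = 336.
  j = 3: C(7,3)·(4)^3 = 35·64 = 2240.
  V_q(n, t) = 1 + 28 + 336 + 2240 = 2605.
Step 2: q^n = 5^7 = 78125.
Step 3: Hamming bound ⌊q^n / V_q(n,t)⌋ = ⌊78125/2605⌋ = 29.
Step 4: Compare |C| = 23 to 29: satisfied.
The claimed |C| lies below the Hamming bound.


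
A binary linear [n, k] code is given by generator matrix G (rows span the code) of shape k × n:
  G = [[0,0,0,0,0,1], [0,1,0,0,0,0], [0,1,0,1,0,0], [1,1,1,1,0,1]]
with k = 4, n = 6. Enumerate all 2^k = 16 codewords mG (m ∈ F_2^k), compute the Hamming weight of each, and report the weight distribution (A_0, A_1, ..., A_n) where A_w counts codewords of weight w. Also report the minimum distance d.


Weight distribution: A_0 = 1, A_1 = 3, A_2 = 4, A_3 = 4, A_4 = 3, A_5 = 1. Minimum distance d = 1.

Enumerate all 2^4 = 16 messages m ∈ F_2^4.
For each, compute codeword c = mG in F_2^6, then tally its weight.
  m = 0000 → c = 000000, weight = 0.
  m = 1000 → c = 000001, weight = 1.
  m = 0100 → c = 010000, weight = 1.
  m = 1100 → c = 010001, weight = 2.
  m = 0010 → c = 010100, weight = 2.
  m = 1010 → c = 010101, weight = 3.
  m = 0110 → c = 000100, weight = 1.
  m = 1110 → c = 000101, weight = 2.
  m = 0001 → c = 111101, weight = 5.
  m = 1001 → c = 111100, weight = 4.
  m = 0101 → c = 101101, weight = 4.
  m = 1101 → c = 101100, weight = 3.
  m = 0011 → c = 101001, weight = 3.
  m = 1011 → c = 101000, weight = 2.
  m = 0111 → c = 111001, weight = 4.
  m = 1111 → c = 111000, weight = 3.
Tally weights:
  weight 0: 1 codewords.
  weight 1: 3 codewords.
  weight 2: 4 codewords.
  weight 3: 4 codewords.
  weight 4: 3 codewords.
  weight 5: 1 codewords.
Minimum distance d = smallest w > 0 with A_w > 0 = 1.
Sanity: Σ A_w = 16 = 2^4 = 16 ✓.


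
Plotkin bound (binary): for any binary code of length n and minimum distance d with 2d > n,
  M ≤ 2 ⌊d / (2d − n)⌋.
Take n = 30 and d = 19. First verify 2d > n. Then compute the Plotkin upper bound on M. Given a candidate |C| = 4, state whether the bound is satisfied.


Plotkin bound M ≤ 4; given |C| = 4 ≤ bound (satisfied).

Check applicability: 2d = 38, n = 30.
2d − n = 8 > 0, so Plotkin applies.
Compute d/(2d−n) = 19/8 ≈ 2.3750.
⌊d/(2d−n)⌋ = 2.
Plotkin bound: M ≤ 2·2 = 4.
Given |C| = 4, check: satisfied.
This |C| is at the Plotkin bound.


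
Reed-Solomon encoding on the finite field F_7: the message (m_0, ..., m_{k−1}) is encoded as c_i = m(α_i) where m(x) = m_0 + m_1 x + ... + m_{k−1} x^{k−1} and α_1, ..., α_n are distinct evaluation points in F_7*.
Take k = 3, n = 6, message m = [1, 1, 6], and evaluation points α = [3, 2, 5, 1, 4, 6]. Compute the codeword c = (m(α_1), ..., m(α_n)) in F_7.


c = [2, 6, 2, 1, 3, 6]

Message polynomial: m(x) = 1 + 1·x + 6·x^2 (mod 7).
For each evaluation point α_i, compute m(α_i) mod 7:
  α_1 = 3: Horner steps 6 → 5 → 2, so m(3) = 2.
  α_2 = 2: Horner steps 6 → 6 → 6, so m(2) = 6.
  α_3 = 5: Horner steps 6 → 3 → 2, so m(5) = 2.
  α_4 = 1: Horner steps 6 → 0 → 1, so m(1) = 1.
  α_5 = 4: Horner steps 6 → 4 → 3, so m(4) = 3.
  α_6 = 6: Horner steps 6 → 2 → 6, so m(6) = 6.
Codeword c = [2, 6, 2, 1, 3, 6] ∈ F_7^6.


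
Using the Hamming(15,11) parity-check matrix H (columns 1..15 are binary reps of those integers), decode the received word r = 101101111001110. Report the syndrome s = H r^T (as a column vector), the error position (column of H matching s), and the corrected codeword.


s = (1, 0, 0, 1)^T, error position = 9, corrected codeword c = 101101110001110

Compute s = H r^T mod 2 one row at a time:
  s_1 = 1 + 1 + 0 + 0 + 1 + 1 + 1 + 0 = 5 ≡ 1 (mod 2).
  s_2 = 1 + 0 + 1 + 1 + 1 + 1 + 1 + 0 = 6 ≡ 0 (mod 2).
  s_3 = 0 + 1 + 1 + 1 + 0 + 0 + 1 + 0 = 4 ≡ 0 (mod 2).
  s_4 = 1 + 1 + 0 + 1 + 1 + 0 + 1 + 0 = 5 ≡ 1 (mod 2).
s = (1, 0, 0, 1)^T — this equals column 9 of H (binary 1001), so error is at position 9.
Correct: flip bit 9 of r = 101101111001110 to get c = 101101110001110.


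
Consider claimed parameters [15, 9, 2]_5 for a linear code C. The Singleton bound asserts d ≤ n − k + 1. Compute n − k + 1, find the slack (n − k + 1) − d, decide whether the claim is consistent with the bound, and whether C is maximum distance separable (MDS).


Singleton RHS = n − k + 1 = 7, slack = 5, bound satisfied, not MDS.

Singleton bound: d ≤ n − k + 1.
Here n = 15, k = 9, so n − k + 1 = 7.
Given d = 2, check d ≤ 7: YES.
Slack = (n − k + 1) − d = 5.
The code is NOT MDS (slack = 5 > 0).
Description: the claimed parameters are [15, 9, 2]_5; such a code would be non-MDS.


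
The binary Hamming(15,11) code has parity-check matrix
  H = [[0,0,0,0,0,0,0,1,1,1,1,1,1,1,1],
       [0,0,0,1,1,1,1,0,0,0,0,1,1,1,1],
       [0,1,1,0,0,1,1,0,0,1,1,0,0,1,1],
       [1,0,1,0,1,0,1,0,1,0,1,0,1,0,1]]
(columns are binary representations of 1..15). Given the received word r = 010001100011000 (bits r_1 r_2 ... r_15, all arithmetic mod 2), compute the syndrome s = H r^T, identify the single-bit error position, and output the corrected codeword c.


s = (0, 1, 0, 0)^T, error position = 4, corrected codeword c = 010101100011000

Compute s = H r^T mod 2 one row at a time:
  s_1 = 0 + 0 + 0 + 1 + 1 + 0 + 0 + 0 = 2 ≡ 0 (mod 2).
  s_2 = 0 + 0 + 1 + 1 + 1 + 0 + 0 + 0 = 3 ≡ 1 (mod 2).
  s_3 = 1 + 0 + 1 + 1 + 0 + 1 + 0 + 0 = 4 ≡ 0 (mod 2).
  s_4 = 0 + 0 + 0 + 1 + 0 + 1 + 0 + 0 = 2 ≡ 0 (mod 2).
s = (0, 1, 0, 0)^T — this equals column 4 of H (binary 0100), so error is at position 4.
Correct: flip bit 4 of r = 010001100011000 to get c = 010101100011000.


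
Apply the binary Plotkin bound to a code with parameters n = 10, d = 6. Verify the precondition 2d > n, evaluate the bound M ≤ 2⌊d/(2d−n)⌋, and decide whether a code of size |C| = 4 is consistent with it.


Plotkin bound M ≤ 6; given |C| = 4 ≤ bound (satisfied).

Check applicability: 2d = 12, n = 10.
2d − n = 2 > 0, so Plotkin applies.
Compute d/(2d−n) = 6/2 ≈ 3.0000.
⌊d/(2d−n)⌋ = 3.
Plotkin bound: M ≤ 2·3 = 6.
Given |C| = 4, check: satisfied.
This |C| is below the Plotkin bound.


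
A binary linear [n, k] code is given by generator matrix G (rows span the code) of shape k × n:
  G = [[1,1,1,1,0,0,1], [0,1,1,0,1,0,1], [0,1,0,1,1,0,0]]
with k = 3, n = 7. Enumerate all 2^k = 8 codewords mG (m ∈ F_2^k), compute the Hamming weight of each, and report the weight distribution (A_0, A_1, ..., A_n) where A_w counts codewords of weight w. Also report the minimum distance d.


Weight distribution: A_0 = 1, A_2 = 1, A_3 = 3, A_4 = 2, A_5 = 1. Minimum distance d = 2.

Enumerate all 2^3 = 8 messages m ∈ F_2^3.
For each, compute codeword c = mG in F_2^7, then tally its weight.
  m = 000 → c = 0000000, weight = 0.
  m = 100 → c = 1111001, weight = 5.
  m = 010 → c = 0110101, weight = 4.
  m = 110 → c = 1001100, weight = 3.
  m = 001 → c = 0101100, weight = 3.
  m = 101 → c = 1010101, weight = 4.
  m = 011 → c = 0011001, weight = 3.
  m = 111 → c = 1100000, weight = 2.
Tally weights:
  weight 0: 1 codewords.
  weight 2: 1 codewords.
  weight 3: 3 codewords.
  weight 4: 2 codewords.
  weight 5: 1 codewords.
Minimum distance d = smallest w > 0 with A_w > 0 = 2.
Sanity: Σ A_w = 8 = 2^3 = 8 ✓.


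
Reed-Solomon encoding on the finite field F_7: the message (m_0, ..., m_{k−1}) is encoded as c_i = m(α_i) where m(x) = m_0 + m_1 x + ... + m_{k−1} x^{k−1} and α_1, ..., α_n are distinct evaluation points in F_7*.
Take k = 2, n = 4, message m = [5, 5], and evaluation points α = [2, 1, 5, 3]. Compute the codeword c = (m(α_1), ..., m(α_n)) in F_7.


c = [1, 3, 2, 6]

Message polynomial: m(x) = 5 + 5·x (mod 7).
For each evaluation point α_i, compute m(α_i) mod 7:
  α_1 = 2: Horner steps 5 → 1, so m(2) = 1.
  α_2 = 1: Horner steps 5 → 3, so m(1) = 3.
  α_3 = 5: Horner steps 5 → 2, so m(5) = 2.
  α_4 = 3: Horner steps 5 → 6, so m(3) = 6.
Codeword c = [1, 3, 2, 6] ∈ F_7^4.


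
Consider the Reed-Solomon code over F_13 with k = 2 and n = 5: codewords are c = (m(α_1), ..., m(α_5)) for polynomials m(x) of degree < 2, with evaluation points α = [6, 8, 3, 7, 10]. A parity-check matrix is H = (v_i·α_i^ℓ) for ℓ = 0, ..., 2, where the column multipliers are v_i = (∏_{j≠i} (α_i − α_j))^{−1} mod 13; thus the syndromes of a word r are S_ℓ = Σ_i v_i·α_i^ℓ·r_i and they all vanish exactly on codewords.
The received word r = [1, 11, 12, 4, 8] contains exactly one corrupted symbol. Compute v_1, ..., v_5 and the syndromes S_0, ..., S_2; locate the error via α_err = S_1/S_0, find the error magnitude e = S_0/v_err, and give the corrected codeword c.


S = (2, 1, 7), error at position 4, error magnitude e = 11, c = [1, 11, 12, 6, 8].

Step 1: column multipliers v_i = (∏_{j≠i}(α_i − α_j))^{−1} mod 13.
  i = 1 (α = 6): (6−8)(6−3)(6−7)(6−10) = (−2)·3·(−1)·(−4) = −24 ≡ 2, so v_1 = 2^{−1} = 7 (mod 13).
  i = 2 (α = 8): (8−6)(8−3)(8−7)(8−10) = 2·5·1·(−2) = −20 ≡ 6, so v_2 = 6^{−1} = 11 (mod 13).
  i = 3 (α = 3): (3−6)(3−8)(3−7)(3−10) = (−3)·(−5)·(−4)·(−7) = 420 ≡ 4, so v_3 = 4^{−1} = 10 (mod 13).
  i = 4 (α = 7): (7−6)(7−8)(7−3)(7−10) = 1·(−1)·4·(−3) = 12 ≡ 12, so v_4 = 12^{−1} = 12 (mod 13).
  i = 5 (α = 10): (10−6)(10−8)(10−3)(10−7) = 4·2·7·3 = 168 ≡ 12, so v_5 = 12^{−1} = 12 (mod 13).
  v = [7, 11, 10, 12, 12].
Step 2: syndromes of r = [1, 11, 12, 4, 8] (all sums mod 13).
  S_0 = Σ v_i r_i = 7·1 + 11·11 + 10·12 + 12·4 + 12·8 = 392 ≡ 2.
  S_1 = Σ v_i α_i r_i = 7·6·1 + 11·8·11 + 10·3·12 + 12·7·4 + 12·10·8 = 2666 ≡ 1.
  α_i^2 mod 13 = [10, 12, 9, 10, 9].
  S_2 = Σ v_i α_i^2 r_i = 7·10·1 + 11·12·11 + 10·9·12 + 12·10·4 + 12·9·8 = 3946 ≡ 7.
  S = (2, 1, 7) ≠ 0, so r is not a codeword (an error is present).
Step 3: locate the error. For a single error e at position i, S_ℓ = v_i·e·α_i^ℓ, so α_err = S_1/S_0.
  S_0^{−1} = 2^{−1} = 7 (mod 13), so α_err = 1·7 = 7 ≡ 7 = α_4. Error position i = 4.
  Consistency check: S_2/S_1 = 7·1 = 7 ≡ 7 = α_err ✓ (single-error assumption holds).
Step 4: error magnitude e = S_0/v_4 = S_0·∏_{j≠4}(α_4 − α_j) = 2·12 = 24 ≡ 11 (mod 13).
Step 5: correct position 4: c_4 = r_4 − e = 4 − 11 ≡ 6 (mod 13). Hence c = [1, 11, 12, 6, 8].
  Check: interpolating c through the α_i gives m(x) = 10 + 5·x (degree < 2) with m(α_i) = c_i for every i, so c is indeed a codeword.


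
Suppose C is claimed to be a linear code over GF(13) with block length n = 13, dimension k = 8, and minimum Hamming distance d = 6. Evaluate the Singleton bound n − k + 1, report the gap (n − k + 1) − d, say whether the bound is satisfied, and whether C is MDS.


Singleton RHS = n − k + 1 = 6, slack = 0, bound satisfied, MDS.

Singleton bound: d ≤ n − k + 1.
Here n = 13, k = 8, so n − k + 1 = 6.
Given d = 6, check d ≤ 6: YES.
Slack = (n − k + 1) − d = 0.
The code is MDS (slack = 0).
Description: the claimed parameters are [13, 8, 6]_13; such a code would be MDS (meets Singleton bound).


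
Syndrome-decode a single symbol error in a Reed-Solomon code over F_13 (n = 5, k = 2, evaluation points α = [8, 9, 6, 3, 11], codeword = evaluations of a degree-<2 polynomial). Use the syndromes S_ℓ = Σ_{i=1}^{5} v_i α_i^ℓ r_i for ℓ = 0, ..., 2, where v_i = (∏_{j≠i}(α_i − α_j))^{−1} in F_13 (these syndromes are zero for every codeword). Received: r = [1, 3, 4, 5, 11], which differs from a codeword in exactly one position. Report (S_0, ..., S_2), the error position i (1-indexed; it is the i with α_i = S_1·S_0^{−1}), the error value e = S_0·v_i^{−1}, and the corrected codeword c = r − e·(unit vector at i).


S = (7, 4, 6), error at position 1, error magnitude e = 2, c = [12, 3, 4, 5, 11].

Step 1: column multipliers v_i = (∏_{j≠i}(α_i − α_j))^{−1} mod 13.
  i = 1 (α = 8): (8−9)(8−6)(8−3)(8−11) = (−1)·2·5·(−3) = 30 ≡ 4, so v_1 = 4^{−1} = 10 (mod 13).
  i = 2 (α = 9): (9−8)(9−6)(9−3)(9−11) = 1·3·6·(−2) = −36 ≡ 3, so v_2 = 3^{−1} = 9 (mod 13).
  i = 3 (α = 6): (6−8)(6−9)(6−3)(6−11) = (−2)·(−3)·3·(−5) = −90 ≡ 1, so v_3 = 1^{−1} = 1 (mod 13).
  i = 4 (α = 3): (3−8)(3−9)(3−6)(3−11) = (−5)·(−6)·(−3)·(−8) = 720 ≡ 5, so v_4 = 5^{−1} = 8 (mod 13).
  i = 5 (α = 11): (11−8)(11−9)(11−6)(11−3) = 3·2·5·8 = 240 ≡ 6, so v_5 = 6^{−1} = 11 (mod 13).
  v = [10, 9, 1, 8, 11].
Step 2: syndromes of r = [1, 3, 4, 5, 11] (all sums mod 13).
  S_0 = Σ v_i r_i = 10·1 + 9·3 + 1·4 + 8·5 + 11·11 = 202 ≡ 7.
  S_1 = Σ v_i α_i r_i = 10·8·1 + 9·9·3 + 1·6·4 + 8·3·5 + 11·11·11 = 1798 ≡ 4.
  α_i^2 mod 13 = [12, 3, 10, 9, 4].
  S_2 = Σ v_i α_i^2 r_i = 10·12·1 + 9·3·3 + 1·10·4 + 8·9·5 + 11·4·11 = 1085 ≡ 6.
  S = (7, 4, 6) ≠ 0, so r is not a codeword (an error is present).
Step 3: locate the error. For a single error e at position i, S_ℓ = v_i·e·α_i^ℓ, so α_err = S_1/S_0.
  S_0^{−1} = 7^{−1} = 2 (mod 13), so α_err = 4·2 = 8 ≡ 8 = α_1. Error position i = 1.
  Consistency check: S_2/S_1 = 6·10 = 60 ≡ 8 = α_err ✓ (single-error assumption holds).
Step 4: error magnitude e = S_0/v_1 = S_0·∏_{j≠1}(α_1 − α_j) = 7·4 = 28 ≡ 2 (mod 13).
Step 5: correct position 1: c_1 = r_1 − e = 1 − 2 ≡ 12 (mod 13). Hence c = [12, 3, 4, 5, 11].
  Check: interpolating c through the α_i gives m(x) = 6 + 4·x (degree < 2) with m(α_i) = c_i for every i, so c is indeed a codeword.


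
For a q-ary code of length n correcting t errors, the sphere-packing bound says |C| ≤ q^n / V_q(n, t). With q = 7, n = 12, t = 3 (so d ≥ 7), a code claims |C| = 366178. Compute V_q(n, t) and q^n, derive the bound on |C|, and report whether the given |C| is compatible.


V_q(n, t) = 49969, q^n = 13841287201, Hamming bound = 276997, |C| = 366178 > bound (violated).

Step 1: Compute V_q(n, t) = Σ_{j=0}^3 C(n, j) (q−1)^j.
  j = 0: C(12,0)·(6)^0 = 1·1 = 1.
  j = 1: C(12,1)·(6)^1 = 12·6 = 72.
  j = 2: C(12,2)·(6)^2 = 66·36 = 2376.
  j = 3: C(12,3)·(6)^3 = 220·216 = 47520.
  V_q(n, t) = 1 + 72 + 2376 + 47520 = 49969.
Step 2: q^n = 7^12 = 13841287201.
Step 3: Hamming bound ⌊q^n / V_q(n,t)⌋ = ⌊13841287201/49969⌋ = 276997.
Step 4: Compare |C| = 366178 to 276997: violated.
The claimed |C| lies above the Hamming bound, so no 7-ary code of length 12 with d ≥ 7 can have 366178 codewords.


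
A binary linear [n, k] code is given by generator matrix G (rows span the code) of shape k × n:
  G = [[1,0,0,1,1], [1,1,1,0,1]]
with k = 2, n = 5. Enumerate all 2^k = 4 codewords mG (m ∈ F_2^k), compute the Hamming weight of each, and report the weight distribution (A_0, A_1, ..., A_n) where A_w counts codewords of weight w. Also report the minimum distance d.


Weight distribution: A_0 = 1, A_3 = 2, A_4 = 1. Minimum distance d = 3.

Enumerate all 2^2 = 4 messages m ∈ F_2^2.
For each, compute codeword c = mG in F_2^5, then tally its weight.
  m = 00 → c = 00000, weight = 0.
  m = 10 → c = 10011, weight = 3.
  m = 01 → c = 11101, weight = 4.
  m = 11 → c = 01110, weight = 3.
Tally weights:
  weight 0: 1 codewords.
  weight 3: 2 codewords.
  weight 4: 1 codewords.
Minimum distance d = smallest w > 0 with A_w > 0 = 3.
Sanity: Σ A_w = 4 = 2^2 = 4 ✓.


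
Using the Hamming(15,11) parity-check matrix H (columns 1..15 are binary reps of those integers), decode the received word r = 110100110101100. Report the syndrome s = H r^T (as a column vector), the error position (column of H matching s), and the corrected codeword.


s = (0, 0, 1, 1)^T, error position = 3, corrected codeword c = 111100110101100

Compute s = H r^T mod 2 one row at a time:
  s_1 = 1 + 0 + 1 + 0 + 1 + 1 + 0 + 0 = 4 ≡ 0 (mod 2).
  s_2 = 1 + 0 + 0 + 1 + 1 + 1 + 0 + 0 = 4 ≡ 0 (mod 2).
  s_3 = 1 + 0 + 0 + 1 + 1 + 0 + 0 + 0 = 3 ≡ 1 (mod 2).
  s_4 = 1 + 0 + 0 + 1 + 0 + 0 + 1 + 0 = 3 ≡ 1 (mod 2).
s = (0, 0, 1, 1)^T — this equals column 3 of H (binary 0011), so error is at position 3.
Correct: flip bit 3 of r = 110100110101100 to get c = 111100110101100.


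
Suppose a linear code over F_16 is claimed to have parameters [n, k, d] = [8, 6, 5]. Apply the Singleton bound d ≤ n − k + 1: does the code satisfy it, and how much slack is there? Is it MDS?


Singleton RHS = n − k + 1 = 3, slack = -2, bound violated (no such code; not MDS).

Singleton bound: d ≤ n − k + 1.
Here n = 8, k = 6, so n − k + 1 = 3.
Given d = 5, check d ≤ 3: NO.
Slack = (n − k + 1) − d = -2.
The slack is negative: d = 5 exceeds n − k + 1 = 3 by 2, so the Singleton bound is violated and no linear [8, 6, 5]_16 code can exist. In particular it is not MDS (MDS requires d = n − k + 1 exactly).
Description: the claimed parameters are [8, 6, 5]_16; such a code would be impossible (violates the Singleton bound).


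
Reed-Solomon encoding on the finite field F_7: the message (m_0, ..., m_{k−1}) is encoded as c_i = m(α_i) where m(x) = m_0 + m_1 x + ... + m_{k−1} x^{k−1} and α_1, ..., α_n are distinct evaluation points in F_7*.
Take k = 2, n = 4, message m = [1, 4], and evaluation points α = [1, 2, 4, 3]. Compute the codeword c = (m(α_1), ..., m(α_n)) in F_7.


c = [5, 2, 3, 6]

Message polynomial: m(x) = 1 + 4·x (mod 7).
For each evaluation point α_i, compute m(α_i) mod 7:
  α_1 = 1: Horner steps 4 → 5, so m(1) = 5.
  α_2 = 2: Horner steps 4 → 2, so m(2) = 2.
  α_3 = 4: Horner steps 4 → 3, so m(4) = 3.
  α_4 = 3: Horner steps 4 → 6, so m(3) = 6.
Codeword c = [5, 2, 3, 6] ∈ F_7^4.


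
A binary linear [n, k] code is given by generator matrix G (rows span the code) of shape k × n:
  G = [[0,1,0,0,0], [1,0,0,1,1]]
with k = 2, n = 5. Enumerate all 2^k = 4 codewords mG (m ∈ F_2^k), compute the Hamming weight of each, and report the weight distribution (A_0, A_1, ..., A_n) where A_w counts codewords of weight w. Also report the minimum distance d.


Weight distribution: A_0 = 1, A_1 = 1, A_3 = 1, A_4 = 1. Minimum distance d = 1.

Enumerate all 2^2 = 4 messages m ∈ F_2^2.
For each, compute codeword c = mG in F_2^5, then tally its weight.
  m = 00 → c = 00000, weight = 0.
  m = 10 → c = 01000, weight = 1.
  m = 01 → c = 10011, weight = 3.
  m = 11 → c = 11011, weight = 4.
Tally weights:
  weight 0: 1 codewords.
  weight 1: 1 codewords.
  weight 3: 1 codewords.
  weight 4: 1 codewords.
Minimum distance d = smallest w > 0 with A_w > 0 = 1.
Sanity: Σ A_w = 4 = 2^2 = 4 ✓.


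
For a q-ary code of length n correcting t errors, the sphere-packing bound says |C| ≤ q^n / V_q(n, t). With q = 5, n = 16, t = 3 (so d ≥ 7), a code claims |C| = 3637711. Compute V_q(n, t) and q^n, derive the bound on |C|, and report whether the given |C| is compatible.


V_q(n, t) = 37825, q^n = 152587890625, Hamming bound = 4034048, |C| = 3637711 ≤ bound (satisfied).

Step 1: Compute V_q(n, t) = Σ_{j=0}^3 C(n, j) (q−1)^j.
  j = 0: C(16,0)·(4)^0 = 1·1 = 1.
  j = 1: C(16,1)·(4)^1 = 16·4 = 64.
  j = 2: C(16,2)·(4)^2 = 120·16 = 1920.
  j = 3: C(16,3)·(4)^3 = 560·64 = 35840.
  V_q(n, t) = 1 + 64 + 1920 + 35840 = 37825.
Step 2: q^n = 5^16 = 152587890625.
Step 3: Hamming bound ⌊q^n / V_q(n,t)⌋ = ⌊152587890625/37825⌋ = 4034048.
Step 4: Compare |C| = 3637711 to 4034048: satisfied.
The claimed |C| lies below the Hamming bound.


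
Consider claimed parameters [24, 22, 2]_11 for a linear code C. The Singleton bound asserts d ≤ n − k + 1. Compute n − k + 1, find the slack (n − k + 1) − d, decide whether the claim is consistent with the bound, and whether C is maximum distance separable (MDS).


Singleton RHS = n − k + 1 = 3, slack = 1, bound satisfied, not MDS.

Singleton bound: d ≤ n − k + 1.
Here n = 24, k = 22, so n − k + 1 = 3.
Given d = 2, check d ≤ 3: YES.
Slack = (n − k + 1) − d = 1.
The code is NOT MDS (slack = 1 > 0).
Description: the claimed parameters are [24, 22, 2]_11; such a code would be non-MDS.


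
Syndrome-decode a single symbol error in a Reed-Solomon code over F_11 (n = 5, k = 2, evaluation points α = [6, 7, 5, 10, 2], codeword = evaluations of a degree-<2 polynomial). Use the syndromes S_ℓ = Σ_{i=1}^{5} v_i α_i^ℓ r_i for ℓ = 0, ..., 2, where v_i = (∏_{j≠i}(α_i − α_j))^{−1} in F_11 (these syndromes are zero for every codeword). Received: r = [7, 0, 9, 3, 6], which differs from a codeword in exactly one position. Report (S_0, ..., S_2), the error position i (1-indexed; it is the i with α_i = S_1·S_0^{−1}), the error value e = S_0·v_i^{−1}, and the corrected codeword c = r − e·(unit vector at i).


S = (6, 3, 7), error at position 1, error magnitude e = 8, c = [10, 0, 9, 3, 6].

Step 1: column multipliers v_i = (∏_{j≠i}(α_i − α_j))^{−1} mod 11.
  i = 1 (α = 6): (6−7)(6−5)(6−10)(6−2) = (−1)·1·(−4)·4 = 16 ≡ 5, so v_1 = 5^{−1} = 9 (mod 11).
  i = 2 (α = 7): (7−6)(7−5)(7−10)(7−2) = 1·2·(−3)·5 = −30 ≡ 3, so v_2 = 3^{−1} = 4 (mod 11).
  i = 3 (α = 5): (5−6)(5−7)(5−10)(5−2) = (−1)·(−2)·(−5)·3 = −30 ≡ 3, so v_3 = 3^{−1} = 4 (mod 11).
  i = 4 (α = 10): (10−6)(10−7)(10−5)(10−2) = 4·3·5·8 = 480 ≡ 7, so v_4 = 7^{−1} = 8 (mod 11).
  i = 5 (α = 2): (2−6)(2−7)(2−5)(2−10) = (−4)·(−5)·(−3)·(−8) = 480 ≡ 7, so v_5 = 7^{−1} = 8 (mod 11).
  v = [9, 4, 4, 8, 8].
Step 2: syndromes of r = [7, 0, 9, 3, 6] (all sums mod 11).
  S_0 = Σ v_i r_i = 9·7 + 4·0 + 4·9 + 8·3 + 8·6 = 171 ≡ 6.
  S_1 = Σ v_i α_i r_i = 9·6·7 + 4·7·0 + 4·5·9 + 8·10·3 + 8·2·6 = 894 ≡ 3.
  α_i^2 mod 11 = [3, 5, 3, 1, 4].
  S_2 = Σ v_i α_i^2 r_i = 9·3·7 + 4·5·0 + 4·3·9 + 8·1·3 + 8·4·6 = 513 ≡ 7.
  S = (6, 3, 7) ≠ 0, so r is not a codeword (an error is present).
Step 3: locate the error. For a single error e at position i, S_ℓ = v_i·e·α_i^ℓ, so α_err = S_1/S_0.
  S_0^{−1} = 6^{−1} = 2 (mod 11), so α_err = 3·2 = 6 ≡ 6 = α_1. Error position i = 1.
  Consistency check: S_2/S_1 = 7·4 = 28 ≡ 6 = α_err ✓ (single-error assumption holds).
Step 4: error magnitude e = S_0/v_1 = S_0·∏_{j≠1}(α_1 − α_j) = 6·5 = 30 ≡ 8 (mod 11).
Step 5: correct position 1: c_1 = r_1 − e = 7 − 8 ≡ 10 (mod 11). Hence c = [10, 0, 9, 3, 6].
  Check: interpolating c through the α_i gives m(x) = 4 + 1·x (degree < 2) with m(α_i) = c_i for every i, so c is indeed a codeword.


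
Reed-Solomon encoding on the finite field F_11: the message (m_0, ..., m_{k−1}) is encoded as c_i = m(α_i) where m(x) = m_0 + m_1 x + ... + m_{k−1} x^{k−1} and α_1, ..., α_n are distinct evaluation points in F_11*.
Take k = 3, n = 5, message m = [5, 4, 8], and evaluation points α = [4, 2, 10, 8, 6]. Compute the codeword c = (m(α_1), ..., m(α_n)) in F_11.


c = [6, 1, 9, 10, 9]

Message polynomial: m(x) = 5 + 4·x + 8·x^2 (mod 11).
For each evaluation point α_i, compute m(α_i) mod 11:
  α_1 = 4: Horner steps 8 → 3 → 6, so m(4) = 6.
  α_2 = 2: Horner steps 8 → 9 → 1, so m(2) = 1.
  α_3 = 10: Horner steps 8 → 7 → 9, so m(10) = 9.
  α_4 = 8: Horner steps 8 → 2 → 10, so m(8) = 10.
  α_5 = 6: Horner steps 8 → 8 → 9, so m(6) = 9.
Codeword c = [6, 1, 9, 10, 9] ∈ F_11^5.
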